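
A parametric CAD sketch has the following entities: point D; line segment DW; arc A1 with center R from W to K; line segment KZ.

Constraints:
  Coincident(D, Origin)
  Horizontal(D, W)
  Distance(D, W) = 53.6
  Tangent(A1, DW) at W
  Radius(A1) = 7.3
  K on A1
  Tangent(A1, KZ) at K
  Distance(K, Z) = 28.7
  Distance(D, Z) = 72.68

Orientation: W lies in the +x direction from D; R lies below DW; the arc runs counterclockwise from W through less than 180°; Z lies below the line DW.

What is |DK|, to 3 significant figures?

48.9

Checks: |RK| = 7.300 ✓; ∠(RK, KZ) = 90.00° ✓; |KZ| = 28.70 ✓; |DZ| = 72.68 ✓.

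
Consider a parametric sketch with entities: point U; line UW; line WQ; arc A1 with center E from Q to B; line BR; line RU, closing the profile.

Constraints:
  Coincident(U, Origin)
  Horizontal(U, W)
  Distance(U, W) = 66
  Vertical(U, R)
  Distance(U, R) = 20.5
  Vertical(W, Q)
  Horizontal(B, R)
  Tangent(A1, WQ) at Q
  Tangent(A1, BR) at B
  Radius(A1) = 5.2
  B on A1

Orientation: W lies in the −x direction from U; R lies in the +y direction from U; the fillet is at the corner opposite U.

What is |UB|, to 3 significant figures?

64.2

U is at the origin; UW is horizontal with |UW| = 66.0 and W on the −x side, so W = (-66.0, 0.00). UR is vertical with |UR| = 20.5 and R on the +y side, so R = (0.00, 20.5). The virtual corner opposite U is at (-66.0, 20.5). Since A1 is tangent to WQ there, EQ ⟂ WQ and the tangent condition forces EB to be normal to BR, with radius 5.2, so the center E sits 5.2 in from both sides at E = (-60.8, 15.3). That places the tangent points at Q = (-66.0, 15.3) on WQ and B = (-60.8, 20.5) on BR. Then |UB| = |B − U| = 64.2.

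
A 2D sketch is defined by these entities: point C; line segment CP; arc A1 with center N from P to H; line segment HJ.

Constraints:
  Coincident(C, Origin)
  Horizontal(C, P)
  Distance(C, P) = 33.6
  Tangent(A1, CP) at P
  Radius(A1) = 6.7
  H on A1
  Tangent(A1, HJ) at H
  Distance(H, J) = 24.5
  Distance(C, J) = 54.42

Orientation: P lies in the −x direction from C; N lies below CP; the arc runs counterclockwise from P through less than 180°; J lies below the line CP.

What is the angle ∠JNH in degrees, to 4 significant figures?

74.71°

C is at the origin; C and P share the same y with |CP| = 33.6 and P on the −x side, so P = (-33.60, 0.000). A1 meets CP tangentially, so NP is at right angles to CP, so N = P + (0, -6.7) = (-33.60, -6.700). Since NH ⟂ HJ (tangency), |NJ| = √(6.7² + 24.5²) = 25.40 regardless of where H sits on A1. So J lies on both circle(C, 54.42) and circle(N, 25.40); the below-CP intersection is J = (-46.21, -28.75). H is the foot of the tangent from J: H = (-40.09, -5.027).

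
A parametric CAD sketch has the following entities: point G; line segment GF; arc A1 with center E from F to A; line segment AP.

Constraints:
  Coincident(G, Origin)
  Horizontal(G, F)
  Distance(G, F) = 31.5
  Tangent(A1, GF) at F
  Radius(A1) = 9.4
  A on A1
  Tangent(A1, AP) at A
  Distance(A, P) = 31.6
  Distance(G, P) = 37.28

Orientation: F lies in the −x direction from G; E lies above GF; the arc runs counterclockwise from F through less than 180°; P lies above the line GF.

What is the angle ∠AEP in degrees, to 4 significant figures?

73.43°

G is at the origin; G and F share the same y with |GF| = 31.5 and F on the −x side, so F = (-31.50, 0.000). The tangent condition forces EF to be normal to GF, so E = F + (0, 9.4) = (-31.50, 9.400). Since EA ⟂ AP (tangency), |EP| = √(9.4² + 31.6²) = 32.97 regardless of where A sits on A1. So P lies on both circle(G, 37.28) and circle(E, 32.97); the above-GF intersection is P = (-11.36, 35.51). A is the foot of the tangent from P: A = (-22.73, 6.020).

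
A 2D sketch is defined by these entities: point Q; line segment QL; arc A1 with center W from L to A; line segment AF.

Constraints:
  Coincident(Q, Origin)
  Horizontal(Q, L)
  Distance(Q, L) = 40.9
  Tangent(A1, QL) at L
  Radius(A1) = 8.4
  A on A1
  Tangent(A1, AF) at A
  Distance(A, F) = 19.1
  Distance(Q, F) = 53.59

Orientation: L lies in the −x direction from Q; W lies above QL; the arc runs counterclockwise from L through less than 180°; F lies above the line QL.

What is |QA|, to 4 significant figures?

36.57

Q is at the origin; QL is horizontal with |QL| = 40.9 and L on the −x side, so L = (-40.90, 0.000). Tangency of A1 to QL means the radius WL is perpendicular to QL, so W = L + (0, 8.4) = (-40.90, 8.400). Since WA ⟂ AF (tangency), |WF| = √(8.4² + 19.1²) = 20.87 regardless of where A sits on A1. So F lies on both circle(Q, 53.59) and circle(W, 20.87); the above-QL intersection is F = (-45.18, 28.82). A is the foot of the tangent from F: A = (-34.07, 13.29).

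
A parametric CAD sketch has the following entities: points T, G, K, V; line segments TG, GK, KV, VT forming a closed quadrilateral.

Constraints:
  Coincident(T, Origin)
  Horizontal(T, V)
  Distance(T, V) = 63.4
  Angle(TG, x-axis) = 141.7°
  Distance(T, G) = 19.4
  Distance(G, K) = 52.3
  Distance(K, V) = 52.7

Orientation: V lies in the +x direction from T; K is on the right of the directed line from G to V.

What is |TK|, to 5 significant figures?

33.496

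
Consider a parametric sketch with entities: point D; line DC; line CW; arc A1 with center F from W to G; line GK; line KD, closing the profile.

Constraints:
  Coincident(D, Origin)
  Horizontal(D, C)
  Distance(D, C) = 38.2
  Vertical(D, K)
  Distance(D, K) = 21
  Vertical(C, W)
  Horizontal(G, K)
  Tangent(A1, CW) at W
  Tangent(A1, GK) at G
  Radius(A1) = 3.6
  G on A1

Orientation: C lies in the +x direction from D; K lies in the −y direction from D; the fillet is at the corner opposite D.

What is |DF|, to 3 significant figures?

38.7

D is at the origin; DC is horizontal with |DC| = 38.2 and C on the +x side, so C = (38.2, 0.00). D and K share the same x with |DK| = 21.0 and K on the −y side, so K = (0.00, -21.0). The virtual corner opposite D is at (38.2, -21.0). Since A1 is tangent to CW there, FW ⟂ CW and tangency of A1 to GK means the radius FG is perpendicular to GK, with radius 3.6, so the center F sits 3.6 in from both sides at F = (34.6, -17.4). Then |DF| = |F − D| = 38.7.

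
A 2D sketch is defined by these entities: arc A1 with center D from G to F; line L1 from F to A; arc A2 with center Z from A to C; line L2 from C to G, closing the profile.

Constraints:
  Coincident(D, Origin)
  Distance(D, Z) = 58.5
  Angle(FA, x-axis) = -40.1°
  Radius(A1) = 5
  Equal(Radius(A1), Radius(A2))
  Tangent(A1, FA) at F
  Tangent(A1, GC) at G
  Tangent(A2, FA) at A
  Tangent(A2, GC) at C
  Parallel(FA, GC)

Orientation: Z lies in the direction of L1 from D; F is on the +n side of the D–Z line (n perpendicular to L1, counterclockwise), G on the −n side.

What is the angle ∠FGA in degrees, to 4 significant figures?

80.30°

The slot axis is L1's direction at -40.1°, so u = (cos -40.1°, sin -40.1°) = (0.7649, -0.6441) and n = (−sin -40.1°, cos -40.1°) = (0.6441, 0.7649). D is at the origin and Z lies 58.5 along u from D, so Z = 58.5·u = (44.75, -37.68). Tangency of A1 to both parallel lines with radius 5.0 puts F and G at D ± 5.0·n: F = (3.221, 3.825), G = (-3.221, -3.825). Equal radii place A and C the same way about Z: A = Z + 5.0·n = (47.97, -33.86), C = Z − 5.0·n = (41.53, -41.51). Then cos ∠FGA = GF·GA / (|GF||GA|), giving 80.30°.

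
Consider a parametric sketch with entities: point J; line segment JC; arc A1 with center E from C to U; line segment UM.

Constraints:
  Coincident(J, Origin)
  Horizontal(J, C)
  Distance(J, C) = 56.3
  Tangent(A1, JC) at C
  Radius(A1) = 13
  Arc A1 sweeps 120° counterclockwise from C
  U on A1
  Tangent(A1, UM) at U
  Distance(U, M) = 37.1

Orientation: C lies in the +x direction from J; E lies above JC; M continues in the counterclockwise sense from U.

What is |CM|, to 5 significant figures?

52.142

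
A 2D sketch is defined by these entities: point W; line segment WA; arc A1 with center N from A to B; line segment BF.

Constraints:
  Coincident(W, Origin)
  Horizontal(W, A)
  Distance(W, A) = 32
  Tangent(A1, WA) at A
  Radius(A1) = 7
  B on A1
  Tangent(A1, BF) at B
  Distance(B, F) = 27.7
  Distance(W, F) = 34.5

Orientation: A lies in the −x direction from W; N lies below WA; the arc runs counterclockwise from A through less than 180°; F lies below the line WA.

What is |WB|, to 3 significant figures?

38.6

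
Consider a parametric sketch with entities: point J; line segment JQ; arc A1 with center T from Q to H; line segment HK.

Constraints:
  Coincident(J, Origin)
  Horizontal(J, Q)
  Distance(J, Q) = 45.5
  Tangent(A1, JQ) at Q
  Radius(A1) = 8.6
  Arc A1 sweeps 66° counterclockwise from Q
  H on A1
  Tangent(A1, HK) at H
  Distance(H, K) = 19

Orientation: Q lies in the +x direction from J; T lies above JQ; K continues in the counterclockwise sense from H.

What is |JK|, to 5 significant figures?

65.083

J is at the origin; J and Q share the same y with |JQ| = 45.5 and Q on the +x side, so Q = (45.500, 0.0000). The tangent condition forces TQ to be normal to JQ, so T = Q + (0, 8.6) = (45.500, 8.6000). On A1, Q sits at bearing -90° from T; a 66° counterclockwise sweep puts H at bearing -24°, so H = T + 8.6·(cos -24°, sin -24°) = (53.356, 5.1021). A1 meets HK tangentially, so TH is at right angles to HK, so HK runs along (−sin -24°, cos -24°); with |HK| = 19.0, K = (61.084, 22.459). Then |JK| = |K − J| = 65.083.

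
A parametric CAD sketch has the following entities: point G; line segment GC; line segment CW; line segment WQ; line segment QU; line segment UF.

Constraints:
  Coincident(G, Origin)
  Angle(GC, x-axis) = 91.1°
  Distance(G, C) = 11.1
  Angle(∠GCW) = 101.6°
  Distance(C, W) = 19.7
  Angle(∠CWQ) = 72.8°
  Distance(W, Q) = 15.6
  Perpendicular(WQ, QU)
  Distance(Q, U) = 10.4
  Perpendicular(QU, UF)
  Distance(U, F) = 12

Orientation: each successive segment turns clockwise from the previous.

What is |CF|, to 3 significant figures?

8.71

G is at the origin; GC runs at 91.1° with length 11.1, so C = (-0.213, 11.1). ∠GCW = 101.6° gives CW at 12.7° from the x-axis; with |CW| = 19.7, W = (19.0, 15.4). ∠CWQ = 72.8° gives WQ at -94.5° from the x-axis; with |WQ| = 15.6, Q = (17.8, -0.123). WQ is perpendicular to QU, so QU runs at 176°; with |QU| = 10.4, U = (7.41, 0.693). QU ⟂ UF, so UF runs at 85.5°; with |UF| = 12.0, F = (8.35, 12.7). Then |CF| = |F − C| = 8.71.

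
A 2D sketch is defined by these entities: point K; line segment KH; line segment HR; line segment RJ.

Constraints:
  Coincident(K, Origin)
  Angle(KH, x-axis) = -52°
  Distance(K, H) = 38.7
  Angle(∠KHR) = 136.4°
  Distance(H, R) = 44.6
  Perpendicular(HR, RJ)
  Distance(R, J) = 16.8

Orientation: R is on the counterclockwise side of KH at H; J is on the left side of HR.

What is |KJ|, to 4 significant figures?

73.30

K is at the origin; KH runs at -52.0° with length 38.7, so H = 38.7·(cos -52.0°, sin -52.0°) = (23.83, -30.50). ∠KHR = 136.4°, so HR runs at -52.0° + (180° − 136.4°) = -8.400° from the x-axis; with |HR| = 44.6, R = H + 44.6·(cos -8.400°, sin -8.400°) = (67.95, -37.01). HR ⟂ RJ; with |RJ| = 16.8 on the left of HR, J = R + 16.8·(0.1461, 0.9893) = (70.40, -20.39). Then |KJ| = |J − K| = 73.30.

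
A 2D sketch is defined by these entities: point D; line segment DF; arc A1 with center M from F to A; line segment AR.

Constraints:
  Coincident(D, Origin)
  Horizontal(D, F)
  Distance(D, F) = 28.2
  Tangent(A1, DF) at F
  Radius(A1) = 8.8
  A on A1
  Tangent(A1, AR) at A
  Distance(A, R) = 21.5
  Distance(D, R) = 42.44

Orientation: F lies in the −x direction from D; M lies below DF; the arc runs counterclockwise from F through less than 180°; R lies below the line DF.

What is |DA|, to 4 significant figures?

38.31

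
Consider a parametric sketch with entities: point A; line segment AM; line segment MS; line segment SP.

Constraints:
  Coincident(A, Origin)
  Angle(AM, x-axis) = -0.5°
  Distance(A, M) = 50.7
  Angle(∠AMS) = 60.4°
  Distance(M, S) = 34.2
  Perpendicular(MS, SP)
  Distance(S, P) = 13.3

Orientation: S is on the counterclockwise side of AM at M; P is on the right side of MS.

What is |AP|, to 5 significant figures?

58.109

A is at the origin; AM runs at -0.5° with length 50.7, so M = 50.7·(cos -0.5°, sin -0.5°) = (50.698, -0.44244). ∠AMS = 60.4°, so MS runs at -0.5° + (180° − 60.4°) = 119.10° from the x-axis; with |MS| = 34.2, S = M + 34.2·(cos 119.10°, sin 119.10°) = (34.065, 29.441). The perpendicularity gives SP at right angles to MS; with |SP| = 13.3 on the right of MS, P = S + 13.3·(0.87377, 0.48634) = (45.687, 35.909). Then |AP| = |P − A| = 58.109.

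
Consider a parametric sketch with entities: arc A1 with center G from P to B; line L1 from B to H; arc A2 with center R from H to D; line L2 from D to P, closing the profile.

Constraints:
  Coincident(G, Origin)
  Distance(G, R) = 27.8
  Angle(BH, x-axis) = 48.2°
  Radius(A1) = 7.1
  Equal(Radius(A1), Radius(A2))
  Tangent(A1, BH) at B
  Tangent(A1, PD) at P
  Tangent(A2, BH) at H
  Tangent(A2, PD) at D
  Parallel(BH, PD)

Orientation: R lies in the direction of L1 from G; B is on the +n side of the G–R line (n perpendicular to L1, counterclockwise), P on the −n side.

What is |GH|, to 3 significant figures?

28.7

The slot axis is L1's direction at 48.2°, so u = (cos 48.2°, sin 48.2°) = (0.667, 0.745) and n = (−sin 48.2°, cos 48.2°) = (-0.745, 0.667). G is at the origin and R lies 27.8 along u from G, so R = 27.8·u = (18.5, 20.7). Tangency of A1 to both parallel lines with radius 7.1 puts B and P at G ± 7.1·n: B = (-5.29, 4.73), P = (5.29, -4.73). Equal radii place H and D the same way about R: H = R + 7.1·n = (13.2, 25.5), D = R − 7.1·n = (23.8, 16.0). Then |GH| = |H − G| = 28.7.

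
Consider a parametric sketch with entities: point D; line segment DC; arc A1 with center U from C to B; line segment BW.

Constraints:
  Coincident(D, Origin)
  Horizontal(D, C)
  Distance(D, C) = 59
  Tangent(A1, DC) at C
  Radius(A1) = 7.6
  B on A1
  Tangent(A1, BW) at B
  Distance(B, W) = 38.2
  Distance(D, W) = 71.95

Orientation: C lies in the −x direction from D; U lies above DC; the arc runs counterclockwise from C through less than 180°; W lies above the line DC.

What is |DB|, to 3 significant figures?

52.1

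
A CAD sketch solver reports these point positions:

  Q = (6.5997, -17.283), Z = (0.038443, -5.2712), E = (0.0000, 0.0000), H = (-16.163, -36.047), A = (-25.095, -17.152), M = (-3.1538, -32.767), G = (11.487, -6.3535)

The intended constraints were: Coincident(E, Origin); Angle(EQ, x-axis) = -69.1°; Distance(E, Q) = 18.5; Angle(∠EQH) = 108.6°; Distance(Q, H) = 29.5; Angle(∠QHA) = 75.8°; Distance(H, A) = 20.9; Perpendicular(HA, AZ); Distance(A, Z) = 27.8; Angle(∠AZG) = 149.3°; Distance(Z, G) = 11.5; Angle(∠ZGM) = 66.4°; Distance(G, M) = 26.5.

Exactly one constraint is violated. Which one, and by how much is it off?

Distance(G, M) = 26.5 — off by 3.70.

E = (0.00, 0.00) ✓; EQ at -69.10° ✓; |EQ| = 18.50 ✓; ∠EQH = 108.6° ✓; |QH| = 29.50 ✓; ∠QHA = 75.80° ✓; |HA| = 20.90 ✓; ∠(HA, AZ) = 90.00° ✓; |AZ| = 27.80 ✓; ∠AZG = 149.3° ✓; |ZG| = 11.50 ✓; ∠ZGM = 66.40° ✓; |GM| = 30.20 ✗.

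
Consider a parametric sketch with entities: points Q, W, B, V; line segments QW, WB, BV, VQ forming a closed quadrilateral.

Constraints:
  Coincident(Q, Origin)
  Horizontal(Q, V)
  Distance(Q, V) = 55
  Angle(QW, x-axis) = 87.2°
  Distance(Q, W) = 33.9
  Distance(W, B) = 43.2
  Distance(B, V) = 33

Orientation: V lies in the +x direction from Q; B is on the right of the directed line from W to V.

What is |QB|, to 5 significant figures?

22.634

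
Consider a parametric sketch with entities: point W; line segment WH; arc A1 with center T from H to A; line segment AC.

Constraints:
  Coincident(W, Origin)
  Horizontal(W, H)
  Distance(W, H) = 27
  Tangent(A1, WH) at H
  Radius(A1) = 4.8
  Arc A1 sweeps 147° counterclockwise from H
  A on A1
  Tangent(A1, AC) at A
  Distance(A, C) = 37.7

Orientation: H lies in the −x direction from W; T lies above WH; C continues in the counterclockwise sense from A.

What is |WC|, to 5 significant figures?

63.232

W is at the origin; WH is horizontal with |WH| = 27.0 and H on the −x side, so H = (-27.000, 0.0000). Tangency of A1 to WH means the radius TH is perpendicular to WH, so T = H + (0, 4.8) = (-27.000, 4.8000). On A1, H sits at bearing -90° from T; a 147° counterclockwise sweep puts A at bearing 57°, so A = T + 4.8·(cos 57°, sin 57°) = (-24.386, 8.8256). A1 meets AC tangentially, so TA is at right angles to AC, so AC runs along (−sin 57°, cos 57°); with |AC| = 37.7, C = (-56.004, 29.359). Then |WC| = |C − W| = 63.232.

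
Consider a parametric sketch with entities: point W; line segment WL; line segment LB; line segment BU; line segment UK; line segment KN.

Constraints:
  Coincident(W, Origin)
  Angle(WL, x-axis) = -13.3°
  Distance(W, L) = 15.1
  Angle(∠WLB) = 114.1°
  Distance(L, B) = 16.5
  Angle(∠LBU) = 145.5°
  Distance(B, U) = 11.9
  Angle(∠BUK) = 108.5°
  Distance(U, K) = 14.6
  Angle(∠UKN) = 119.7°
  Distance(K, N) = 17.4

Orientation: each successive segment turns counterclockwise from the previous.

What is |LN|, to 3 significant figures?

25.5

W is at the origin; WL runs at -13.3° with length 15.1, so L = (14.7, -3.47). ∠WLB = 114.1° gives LB at 52.6° from the x-axis; with |LB| = 16.5, B = (24.7, 9.63). ∠LBU = 145.5° gives BU at 87.1° from the x-axis; with |BU| = 11.9, U = (25.3, 21.5). ∠BUK = 108.5° gives UK at 159° from the x-axis; with |UK| = 14.6, K = (11.7, 26.8). ∠UKN = 119.7° gives KN at -141° from the x-axis; with |KN| = 17.4, N = (-1.82, 15.9). Then |LN| = |N − L| = 25.5.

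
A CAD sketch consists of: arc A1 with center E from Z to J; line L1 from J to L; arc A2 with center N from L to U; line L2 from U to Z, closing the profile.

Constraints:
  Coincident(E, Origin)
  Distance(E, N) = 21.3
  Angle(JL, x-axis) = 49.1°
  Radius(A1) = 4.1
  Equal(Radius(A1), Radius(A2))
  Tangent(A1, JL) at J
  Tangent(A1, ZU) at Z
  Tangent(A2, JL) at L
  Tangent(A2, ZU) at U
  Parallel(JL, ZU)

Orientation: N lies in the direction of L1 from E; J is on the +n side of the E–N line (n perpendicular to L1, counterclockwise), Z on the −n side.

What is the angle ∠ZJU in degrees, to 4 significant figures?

68.94°

The slot axis is L1's direction at 49.1°, so u = (cos 49.1°, sin 49.1°) = (0.6547, 0.7559) and n = (−sin 49.1°, cos 49.1°) = (-0.7559, 0.6547). E is at the origin and N lies 21.3 along u from E, so N = 21.3·u = (13.95, 16.10). Tangency of A1 to both parallel lines with radius 4.1 puts J and Z at E ± 4.1·n: J = (-3.099, 2.684), Z = (3.099, -2.684). Equal radii place L and U the same way about N: L = N + 4.1·n = (10.85, 18.78), U = N − 4.1·n = (17.04, 13.42). Then cos ∠ZJU = JZ·JU / (|JZ||JU|), giving 68.94°.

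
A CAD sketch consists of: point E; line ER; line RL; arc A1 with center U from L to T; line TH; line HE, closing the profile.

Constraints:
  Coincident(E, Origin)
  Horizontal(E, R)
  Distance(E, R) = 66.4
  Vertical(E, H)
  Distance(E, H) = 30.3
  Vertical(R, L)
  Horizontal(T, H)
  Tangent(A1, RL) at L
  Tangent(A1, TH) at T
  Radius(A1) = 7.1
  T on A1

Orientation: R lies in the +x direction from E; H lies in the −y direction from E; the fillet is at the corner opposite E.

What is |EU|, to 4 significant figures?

63.68

E is at the origin; E and R share the same y with |ER| = 66.4 and R on the +x side, so R = (66.40, 0.000). E and H share the same x with |EH| = 30.3 and H on the −y side, so H = (0.000, -30.30). The virtual corner opposite E is at (66.40, -30.30). Tangency of A1 to RL means the radius UL is perpendicular to RL and tangency of A1 to TH means the radius UT is perpendicular to TH, with radius 7.1, so the center U sits 7.1 in from both sides at U = (59.30, -23.20). Then |EU| = |U − E| = 63.68.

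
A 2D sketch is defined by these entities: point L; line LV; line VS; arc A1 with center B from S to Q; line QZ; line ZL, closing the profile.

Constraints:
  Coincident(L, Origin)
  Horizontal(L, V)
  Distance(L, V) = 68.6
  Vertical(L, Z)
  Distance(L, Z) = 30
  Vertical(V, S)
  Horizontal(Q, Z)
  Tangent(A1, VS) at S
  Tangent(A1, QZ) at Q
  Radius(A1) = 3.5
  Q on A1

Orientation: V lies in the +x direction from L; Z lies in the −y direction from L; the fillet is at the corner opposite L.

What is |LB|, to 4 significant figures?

70.29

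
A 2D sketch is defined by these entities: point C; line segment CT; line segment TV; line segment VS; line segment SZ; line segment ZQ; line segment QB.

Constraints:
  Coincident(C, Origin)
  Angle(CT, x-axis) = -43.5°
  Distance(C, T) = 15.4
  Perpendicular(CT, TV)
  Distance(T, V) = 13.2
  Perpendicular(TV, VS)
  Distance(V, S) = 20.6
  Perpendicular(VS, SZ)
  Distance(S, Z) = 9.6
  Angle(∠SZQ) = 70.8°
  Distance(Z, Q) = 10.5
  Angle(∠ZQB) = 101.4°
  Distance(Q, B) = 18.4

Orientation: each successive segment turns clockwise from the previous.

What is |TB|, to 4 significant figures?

28.51

C is at the origin; CT runs at -43.5° with length 15.4, so T = (11.17, -10.60). CT is perpendicular to TV, so TV runs at -133.5°; with |TV| = 13.2, V = (2.084, -20.18). TV ⟂ VS, so VS runs at 136.5°; with |VS| = 20.6, S = (-12.86, -5.995). The perpendicularity gives SZ at right angles to VS, so SZ runs at 46.50°; with |SZ| = 9.6, Z = (-6.250, 0.9681). ∠SZQ = 70.8° gives ZQ at -62.70° from the x-axis; with |ZQ| = 10.5, Q = (-1.434, -8.362). ∠ZQB = 101.4° gives QB at -141.3° from the x-axis; with |QB| = 18.4, B = (-15.79, -19.87). Then |TB| = |B − T| = 28.51.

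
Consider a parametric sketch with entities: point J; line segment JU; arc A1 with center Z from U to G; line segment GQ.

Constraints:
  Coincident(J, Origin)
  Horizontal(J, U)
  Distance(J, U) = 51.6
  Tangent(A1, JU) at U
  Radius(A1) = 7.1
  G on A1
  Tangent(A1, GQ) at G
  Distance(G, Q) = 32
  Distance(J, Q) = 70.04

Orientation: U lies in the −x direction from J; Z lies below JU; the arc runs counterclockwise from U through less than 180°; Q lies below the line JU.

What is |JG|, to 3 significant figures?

59.1

J is at the origin; J and U share the same y with |JU| = 51.6 and U on the −x side, so U = (-51.6, 0.00). Tangency of A1 to JU means the radius ZU is perpendicular to JU, so Z = U + (0, -7.1) = (-51.6, -7.10). Since ZG ⟂ GQ (tangency), |ZQ| = √(7.1² + 32.0²) = 32.8 regardless of where G sits on A1. So Q lies on both circle(J, 70.04) and circle(Z, 32.8); the below-JU intersection is Q = (-58.0, -39.2). G is the foot of the tangent from Q: G = (-58.7, -7.25).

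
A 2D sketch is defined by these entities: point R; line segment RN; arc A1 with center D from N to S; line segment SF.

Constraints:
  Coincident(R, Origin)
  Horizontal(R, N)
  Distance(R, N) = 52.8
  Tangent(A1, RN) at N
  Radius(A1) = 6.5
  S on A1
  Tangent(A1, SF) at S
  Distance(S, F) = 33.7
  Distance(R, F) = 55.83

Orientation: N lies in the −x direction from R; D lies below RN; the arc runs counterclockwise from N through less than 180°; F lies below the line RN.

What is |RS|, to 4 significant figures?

59.15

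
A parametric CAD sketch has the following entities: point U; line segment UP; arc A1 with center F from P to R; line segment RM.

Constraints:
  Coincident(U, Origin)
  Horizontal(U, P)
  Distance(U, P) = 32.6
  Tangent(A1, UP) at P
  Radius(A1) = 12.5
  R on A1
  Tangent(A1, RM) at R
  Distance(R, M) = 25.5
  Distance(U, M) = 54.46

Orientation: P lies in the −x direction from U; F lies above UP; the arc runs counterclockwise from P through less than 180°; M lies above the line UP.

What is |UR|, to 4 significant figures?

29.45

Checks: |FP| = 12.50 ✓; |FR| = 12.50 ✓; ∠(FR, RM) = 90.00° ✓; |RM| = 25.50 ✓; |UM| = 54.46 ✓.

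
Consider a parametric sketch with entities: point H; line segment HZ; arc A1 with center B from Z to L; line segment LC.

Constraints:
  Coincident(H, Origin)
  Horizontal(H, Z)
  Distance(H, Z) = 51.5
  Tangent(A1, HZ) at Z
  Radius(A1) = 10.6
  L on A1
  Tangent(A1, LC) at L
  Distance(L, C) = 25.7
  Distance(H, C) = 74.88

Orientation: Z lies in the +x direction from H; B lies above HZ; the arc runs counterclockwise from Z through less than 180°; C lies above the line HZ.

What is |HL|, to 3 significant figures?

62.5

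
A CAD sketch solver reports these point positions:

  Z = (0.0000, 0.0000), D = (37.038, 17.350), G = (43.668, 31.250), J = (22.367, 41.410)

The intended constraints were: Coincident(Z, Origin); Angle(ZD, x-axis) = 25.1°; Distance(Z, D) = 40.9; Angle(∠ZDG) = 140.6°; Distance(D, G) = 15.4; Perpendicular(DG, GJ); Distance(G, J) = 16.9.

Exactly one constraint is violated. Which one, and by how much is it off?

Distance(G, J) = 16.9 — off by 6.70.

Z = (0.00, 0.00) ✓; ZD at 25.10° ✓; |ZD| = 40.90 ✓; ∠ZDG = 140.6° ✓; |DG| = 15.40 ✓; ∠(DG, GJ) = 90.00° ✓; |GJ| = 23.60 ✗.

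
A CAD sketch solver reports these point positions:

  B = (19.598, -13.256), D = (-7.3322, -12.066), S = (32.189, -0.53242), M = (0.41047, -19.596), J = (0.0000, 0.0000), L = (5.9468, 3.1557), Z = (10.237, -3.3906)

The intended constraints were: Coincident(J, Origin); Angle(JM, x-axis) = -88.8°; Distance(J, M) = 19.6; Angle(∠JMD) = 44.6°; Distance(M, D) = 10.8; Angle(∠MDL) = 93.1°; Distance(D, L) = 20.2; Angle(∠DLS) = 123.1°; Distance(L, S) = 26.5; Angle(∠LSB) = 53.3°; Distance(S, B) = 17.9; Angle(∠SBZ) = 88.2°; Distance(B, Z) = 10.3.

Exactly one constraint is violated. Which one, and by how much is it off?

Distance(B, Z) = 10.3 — off by 3.30.

J = (0.00, 0.00) ✓; JM at -88.80° ✓; |JM| = 19.60 ✓; ∠JMD = 44.60° ✓; |MD| = 10.80 ✓; ∠MDL = 93.10° ✓; |DL| = 20.20 ✓; ∠DLS = 123.1° ✓; |LS| = 26.50 ✓; ∠LSB = 53.30° ✓; |SB| = 17.90 ✓; ∠SBZ = 88.20° ✓; |BZ| = 13.60 ✗.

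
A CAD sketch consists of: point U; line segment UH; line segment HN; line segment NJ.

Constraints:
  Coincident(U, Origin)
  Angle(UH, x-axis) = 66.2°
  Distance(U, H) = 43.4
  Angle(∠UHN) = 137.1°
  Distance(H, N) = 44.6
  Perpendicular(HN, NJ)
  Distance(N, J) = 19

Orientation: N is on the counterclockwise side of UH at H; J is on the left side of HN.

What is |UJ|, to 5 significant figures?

77.116

∠UHN = 137.1°, so HN runs at 66.2° + (180° − 137.1°) = 109.10° from the x-axis; with |HN| = 44.6, N = H + 44.6·(cos 109.10°, sin 109.10°) = (2.9199, 81.854). HN is perpendicular to NJ; with |NJ| = 19.0 on the left of HN, J = N + 19.0·(-0.94495, -0.32722) = (-15.034, 75.637). Then |UJ| = |J − U| = 77.116.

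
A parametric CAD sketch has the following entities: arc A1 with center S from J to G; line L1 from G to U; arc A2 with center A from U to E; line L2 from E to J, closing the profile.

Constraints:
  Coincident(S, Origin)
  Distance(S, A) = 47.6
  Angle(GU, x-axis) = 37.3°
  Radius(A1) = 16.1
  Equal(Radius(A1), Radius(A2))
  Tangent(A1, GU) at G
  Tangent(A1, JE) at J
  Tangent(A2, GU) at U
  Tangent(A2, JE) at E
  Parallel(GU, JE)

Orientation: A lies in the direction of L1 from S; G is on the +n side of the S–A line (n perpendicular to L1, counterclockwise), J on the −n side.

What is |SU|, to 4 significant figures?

50.25

Tangency of A1 to both parallel lines with radius 16.1 puts G and J at S ± 16.1·n: G = (-9.756, 12.81), J = (9.756, -12.81). Equal radii place U and E the same way about A: U = A + 16.1·n = (28.11, 41.65), E = A − 16.1·n = (47.62, 16.04). Then |SU| = |U − S| = 50.25.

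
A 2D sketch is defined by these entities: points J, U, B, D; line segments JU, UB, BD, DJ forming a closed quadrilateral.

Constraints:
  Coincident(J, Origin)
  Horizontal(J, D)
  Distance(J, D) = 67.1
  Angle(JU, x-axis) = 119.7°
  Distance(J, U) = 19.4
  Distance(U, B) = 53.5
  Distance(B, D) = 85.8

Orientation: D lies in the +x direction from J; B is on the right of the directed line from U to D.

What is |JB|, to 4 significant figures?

38.11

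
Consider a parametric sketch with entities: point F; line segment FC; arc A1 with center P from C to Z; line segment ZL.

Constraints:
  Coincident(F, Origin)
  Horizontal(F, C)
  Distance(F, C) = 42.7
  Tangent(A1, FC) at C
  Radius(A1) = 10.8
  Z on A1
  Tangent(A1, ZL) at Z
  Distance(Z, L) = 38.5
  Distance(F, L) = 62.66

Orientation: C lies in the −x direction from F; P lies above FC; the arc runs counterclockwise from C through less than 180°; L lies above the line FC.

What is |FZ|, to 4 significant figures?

34.27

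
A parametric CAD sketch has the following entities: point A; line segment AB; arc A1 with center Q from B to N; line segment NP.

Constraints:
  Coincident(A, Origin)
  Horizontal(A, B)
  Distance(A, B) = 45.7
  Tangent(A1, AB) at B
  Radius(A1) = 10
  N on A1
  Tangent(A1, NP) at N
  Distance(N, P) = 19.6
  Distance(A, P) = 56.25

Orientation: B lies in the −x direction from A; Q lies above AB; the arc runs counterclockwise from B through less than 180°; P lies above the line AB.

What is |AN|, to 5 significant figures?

39.758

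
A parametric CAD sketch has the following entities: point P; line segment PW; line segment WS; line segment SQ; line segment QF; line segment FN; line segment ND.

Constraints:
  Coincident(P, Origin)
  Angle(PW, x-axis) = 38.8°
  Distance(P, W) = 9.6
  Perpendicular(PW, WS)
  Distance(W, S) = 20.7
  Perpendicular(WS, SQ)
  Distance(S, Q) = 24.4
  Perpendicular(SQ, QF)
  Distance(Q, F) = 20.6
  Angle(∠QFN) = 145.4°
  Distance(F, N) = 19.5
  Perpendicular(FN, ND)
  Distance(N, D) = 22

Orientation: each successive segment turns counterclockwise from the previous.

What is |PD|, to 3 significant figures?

14.8

∠QFN = 145.4° gives FN at -16.6° from the x-axis; with |FN| = 19.5, N = (7.09, -14.8). FN ⟂ ND, so ND runs at 73.4°; with |ND| = 22.0, D = (13.4, 6.32). Then |PD| = |D − P| = 14.8.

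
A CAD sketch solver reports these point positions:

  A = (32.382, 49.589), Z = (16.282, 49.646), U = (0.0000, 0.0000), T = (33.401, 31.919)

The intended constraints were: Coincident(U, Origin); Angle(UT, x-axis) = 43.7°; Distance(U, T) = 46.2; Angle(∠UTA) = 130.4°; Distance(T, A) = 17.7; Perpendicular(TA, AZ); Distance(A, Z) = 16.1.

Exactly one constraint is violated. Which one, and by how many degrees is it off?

Perpendicular(TA, AZ) — off by 3.50°.

U = (0.00, 0.00) ✓; UT at 43.70° ✓; |UT| = 46.20 ✓; ∠UTA = 130.4° ✓; |TA| = 17.70 ✓; ∠(TA, AZ) = 86.50° ✗; |AZ| = 16.10 ✓.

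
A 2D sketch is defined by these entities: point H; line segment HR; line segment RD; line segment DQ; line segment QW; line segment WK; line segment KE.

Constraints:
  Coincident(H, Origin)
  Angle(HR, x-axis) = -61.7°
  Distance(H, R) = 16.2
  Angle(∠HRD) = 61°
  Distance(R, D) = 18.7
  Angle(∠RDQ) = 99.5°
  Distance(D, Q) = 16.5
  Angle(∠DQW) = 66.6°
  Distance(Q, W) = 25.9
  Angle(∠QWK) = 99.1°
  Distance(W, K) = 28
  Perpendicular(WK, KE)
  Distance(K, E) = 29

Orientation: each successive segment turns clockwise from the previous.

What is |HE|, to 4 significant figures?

35.53

H is at the origin; HR runs at -61.7° with length 16.2, so R = (7.680, -14.26). ∠HRD = 61.0° gives RD at 179.3° from the x-axis; with |RD| = 18.7, D = (-11.02, -14.04). ∠RDQ = 99.5° gives DQ at 98.80° from the x-axis; with |DQ| = 16.5, Q = (-13.54, 2.270). ∠DQW = 66.6° gives QW at -14.60° from the x-axis; with |QW| = 25.9, W = (11.52, -4.258). ∠QWK = 99.1° gives WK at -95.50° from the x-axis; with |WK| = 28.0, K = (8.837, -32.13). WK ⟂ KE, so KE runs at 174.5°; with |KE| = 29.0, E = (-20.03, -29.35). Then |HE| = |E − H| = 35.53.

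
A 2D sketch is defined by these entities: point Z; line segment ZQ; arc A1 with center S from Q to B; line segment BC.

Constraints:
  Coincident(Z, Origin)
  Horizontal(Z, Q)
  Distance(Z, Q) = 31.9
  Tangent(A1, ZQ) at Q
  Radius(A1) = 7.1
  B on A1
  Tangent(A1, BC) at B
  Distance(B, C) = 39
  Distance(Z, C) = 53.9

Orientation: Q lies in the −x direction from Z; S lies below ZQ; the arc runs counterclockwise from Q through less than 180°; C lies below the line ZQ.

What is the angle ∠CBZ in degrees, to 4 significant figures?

86.36°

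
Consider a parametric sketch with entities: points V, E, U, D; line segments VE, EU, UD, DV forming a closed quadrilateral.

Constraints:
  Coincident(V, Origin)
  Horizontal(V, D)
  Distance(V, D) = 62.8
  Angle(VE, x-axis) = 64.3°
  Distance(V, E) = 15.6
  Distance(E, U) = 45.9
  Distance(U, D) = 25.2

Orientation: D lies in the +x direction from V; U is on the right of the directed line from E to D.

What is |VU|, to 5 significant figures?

44.949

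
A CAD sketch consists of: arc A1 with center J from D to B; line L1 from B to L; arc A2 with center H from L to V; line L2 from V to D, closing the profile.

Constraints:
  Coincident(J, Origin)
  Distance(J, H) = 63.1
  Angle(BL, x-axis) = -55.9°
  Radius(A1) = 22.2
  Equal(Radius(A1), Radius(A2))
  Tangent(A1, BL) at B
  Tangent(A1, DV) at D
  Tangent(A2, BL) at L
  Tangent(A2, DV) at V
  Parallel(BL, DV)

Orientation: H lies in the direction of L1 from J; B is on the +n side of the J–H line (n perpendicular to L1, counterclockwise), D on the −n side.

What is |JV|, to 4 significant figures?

66.89

Tangency of A1 to both parallel lines with radius 22.2 puts B and D at J ± 22.2·n: B = (18.38, 12.45), D = (-18.38, -12.45). Equal radii place L and V the same way about H: L = H + 22.2·n = (53.76, -39.80), V = H − 22.2·n = (16.99, -64.70). Then |JV| = |V − J| = 66.89.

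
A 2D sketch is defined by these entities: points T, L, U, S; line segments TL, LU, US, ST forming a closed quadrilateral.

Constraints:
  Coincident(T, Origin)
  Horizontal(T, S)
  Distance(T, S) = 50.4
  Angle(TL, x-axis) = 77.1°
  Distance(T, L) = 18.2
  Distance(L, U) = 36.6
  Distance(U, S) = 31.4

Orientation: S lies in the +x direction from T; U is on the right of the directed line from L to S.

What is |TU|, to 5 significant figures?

26.322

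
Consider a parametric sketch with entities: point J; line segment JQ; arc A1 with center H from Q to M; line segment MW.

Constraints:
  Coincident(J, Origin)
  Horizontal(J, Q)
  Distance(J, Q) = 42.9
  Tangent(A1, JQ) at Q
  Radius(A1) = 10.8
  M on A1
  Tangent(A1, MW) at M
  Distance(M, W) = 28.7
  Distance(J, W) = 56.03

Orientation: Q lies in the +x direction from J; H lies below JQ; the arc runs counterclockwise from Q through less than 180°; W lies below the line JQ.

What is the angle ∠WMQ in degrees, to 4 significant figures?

129.2°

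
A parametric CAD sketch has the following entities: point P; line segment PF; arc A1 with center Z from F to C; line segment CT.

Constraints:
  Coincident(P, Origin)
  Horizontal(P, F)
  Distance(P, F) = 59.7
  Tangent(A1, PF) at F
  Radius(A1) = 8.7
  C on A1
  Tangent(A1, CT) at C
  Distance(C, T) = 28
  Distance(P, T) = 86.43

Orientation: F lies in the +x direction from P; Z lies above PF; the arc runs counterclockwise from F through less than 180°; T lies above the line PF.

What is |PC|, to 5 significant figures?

67.242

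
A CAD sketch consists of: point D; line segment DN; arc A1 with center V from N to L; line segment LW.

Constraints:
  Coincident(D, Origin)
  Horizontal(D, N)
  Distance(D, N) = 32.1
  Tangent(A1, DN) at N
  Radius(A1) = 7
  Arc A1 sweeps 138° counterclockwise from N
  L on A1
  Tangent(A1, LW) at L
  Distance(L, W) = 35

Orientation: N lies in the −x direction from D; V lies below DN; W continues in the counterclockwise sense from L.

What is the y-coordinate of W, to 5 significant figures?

-35.622

D is at the origin; DN is horizontal with |DN| = 32.1 and N on the −x side, so N = (-32.100, 0.0000). The tangent condition forces VN to be normal to DN, so V = N + (0, -7) = (-32.100, -7.0000). On A1, N sits at bearing 90° from V; a 138° counterclockwise sweep puts L at bearing 228°, so L = V + 7.0·(cos 228°, sin 228°) = (-36.784, -12.202). A1 meets LW tangentially, so VL is at right angles to LW, so LW runs along (−sin 228°, cos 228°); with |LW| = 35.0, W = (-10.774, -35.622). So W.y = -35.622.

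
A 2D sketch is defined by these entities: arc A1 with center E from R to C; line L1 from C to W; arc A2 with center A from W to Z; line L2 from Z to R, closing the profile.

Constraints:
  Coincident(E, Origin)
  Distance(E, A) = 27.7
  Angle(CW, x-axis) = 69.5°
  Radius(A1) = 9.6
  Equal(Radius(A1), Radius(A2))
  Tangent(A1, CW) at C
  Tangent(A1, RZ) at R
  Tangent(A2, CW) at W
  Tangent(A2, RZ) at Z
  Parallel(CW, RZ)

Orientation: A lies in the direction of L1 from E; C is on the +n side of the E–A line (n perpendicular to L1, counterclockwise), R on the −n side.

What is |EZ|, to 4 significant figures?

29.32

The slot axis is L1's direction at 69.5°, so u = (cos 69.5°, sin 69.5°) = (0.3502, 0.9367) and n = (−sin 69.5°, cos 69.5°) = (-0.9367, 0.3502). E is at the origin and A lies 27.7 along u from E, so A = 27.7·u = (9.701, 25.95). Tangency of A1 to both parallel lines with radius 9.6 puts C and R at E ± 9.6·n: C = (-8.992, 3.362), R = (8.992, -3.362). Equal radii place W and Z the same way about A: W = A + 9.6·n = (0.7087, 29.31), Z = A − 9.6·n = (18.69, 22.58). Then |EZ| = |Z − E| = 29.32.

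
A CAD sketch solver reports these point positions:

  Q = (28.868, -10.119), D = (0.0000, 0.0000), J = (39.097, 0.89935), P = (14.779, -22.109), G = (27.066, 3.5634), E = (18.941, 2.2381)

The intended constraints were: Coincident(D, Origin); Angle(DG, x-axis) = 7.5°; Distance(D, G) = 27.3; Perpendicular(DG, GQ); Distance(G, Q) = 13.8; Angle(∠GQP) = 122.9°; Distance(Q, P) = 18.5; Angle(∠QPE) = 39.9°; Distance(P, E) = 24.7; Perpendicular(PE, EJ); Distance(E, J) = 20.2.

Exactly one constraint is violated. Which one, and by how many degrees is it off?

Perpendicular(PE, EJ) — off by 5.90°.

D = (0.00, 0.00) ✓; DG at 7.500° ✓; |DG| = 27.30 ✓; ∠(DG, GQ) = 90.00° ✓; |GQ| = 13.80 ✓; ∠GQP = 122.9° ✓; |QP| = 18.50 ✓; ∠QPE = 39.90° ✓; |PE| = 24.70 ✓; ∠(PE, EJ) = 84.10° ✗; |EJ| = 20.20 ✓.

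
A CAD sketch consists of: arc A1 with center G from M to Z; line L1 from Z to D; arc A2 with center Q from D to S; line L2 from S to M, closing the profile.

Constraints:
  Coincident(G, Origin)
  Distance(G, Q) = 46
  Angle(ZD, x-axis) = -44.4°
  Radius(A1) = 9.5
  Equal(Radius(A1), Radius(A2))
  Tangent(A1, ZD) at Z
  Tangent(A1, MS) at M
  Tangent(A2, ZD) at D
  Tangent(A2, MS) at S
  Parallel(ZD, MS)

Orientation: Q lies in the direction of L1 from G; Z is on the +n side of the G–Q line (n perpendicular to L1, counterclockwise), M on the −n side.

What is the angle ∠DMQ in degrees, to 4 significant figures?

10.77°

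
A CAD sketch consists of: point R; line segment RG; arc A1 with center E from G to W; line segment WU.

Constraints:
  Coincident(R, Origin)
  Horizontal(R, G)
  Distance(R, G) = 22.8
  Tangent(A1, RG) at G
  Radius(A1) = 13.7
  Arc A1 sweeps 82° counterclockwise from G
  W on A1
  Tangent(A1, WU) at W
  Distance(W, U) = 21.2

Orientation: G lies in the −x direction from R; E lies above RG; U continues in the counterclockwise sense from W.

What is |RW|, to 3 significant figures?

15.0

A1 meets RG tangentially, so EG is at right angles to RG, so E = G + (0, 13.7) = (-22.8, 13.7). On A1, G sits at bearing -90° from E; an 82° counterclockwise sweep puts W at bearing -8°, so W = E + 13.7·(cos -8°, sin -8°) = (-9.23, 11.8). Then |RW| = |W − R| = 15.0.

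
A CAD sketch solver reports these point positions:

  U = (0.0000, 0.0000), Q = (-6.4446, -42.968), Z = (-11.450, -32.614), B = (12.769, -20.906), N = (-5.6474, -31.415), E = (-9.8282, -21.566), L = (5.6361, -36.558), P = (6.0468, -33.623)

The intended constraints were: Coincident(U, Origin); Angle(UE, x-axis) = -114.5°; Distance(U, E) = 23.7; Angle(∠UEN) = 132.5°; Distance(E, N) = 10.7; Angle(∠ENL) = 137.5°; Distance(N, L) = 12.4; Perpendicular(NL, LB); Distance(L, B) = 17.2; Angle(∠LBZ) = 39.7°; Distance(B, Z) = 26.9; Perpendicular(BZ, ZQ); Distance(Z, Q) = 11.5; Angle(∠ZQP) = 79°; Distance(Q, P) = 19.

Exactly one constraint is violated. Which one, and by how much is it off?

Distance(Q, P) = 19 — off by 3.40.

U = (0.00, 0.00) ✓; UE at -114.5° ✓; |UE| = 23.70 ✓; ∠UEN = 132.5° ✓; |EN| = 10.70 ✓; ∠ENL = 137.5° ✓; |NL| = 12.40 ✓; ∠(NL, LB) = 90.00° ✓; |LB| = 17.20 ✓; ∠LBZ = 39.70° ✓; |BZ| = 26.90 ✓; ∠(BZ, ZQ) = 90.00° ✓; |ZQ| = 11.50 ✓; ∠ZQP = 79.00° ✓; |QP| = 15.60 ✗.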